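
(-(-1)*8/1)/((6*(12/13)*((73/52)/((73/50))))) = 338/225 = 1.50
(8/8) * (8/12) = 2/3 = 0.67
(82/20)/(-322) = -0.01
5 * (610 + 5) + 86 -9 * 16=3017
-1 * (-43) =43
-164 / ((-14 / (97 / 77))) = 7954 / 539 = 14.76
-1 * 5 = -5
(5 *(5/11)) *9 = 225/11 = 20.45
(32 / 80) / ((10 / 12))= 12 / 25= 0.48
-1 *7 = -7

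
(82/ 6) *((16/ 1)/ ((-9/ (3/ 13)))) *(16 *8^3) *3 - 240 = -5383312/ 39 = -138033.64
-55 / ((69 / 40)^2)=-88000 / 4761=-18.48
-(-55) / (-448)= -55 / 448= -0.12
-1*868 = -868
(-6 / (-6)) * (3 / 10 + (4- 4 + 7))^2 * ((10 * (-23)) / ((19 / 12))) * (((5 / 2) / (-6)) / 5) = 122567 / 190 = 645.09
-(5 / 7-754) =5273 / 7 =753.29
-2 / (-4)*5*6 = 15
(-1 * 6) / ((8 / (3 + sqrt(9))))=-9 / 2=-4.50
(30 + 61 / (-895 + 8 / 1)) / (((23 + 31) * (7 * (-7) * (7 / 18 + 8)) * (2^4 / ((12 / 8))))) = -26549 / 210013216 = -0.00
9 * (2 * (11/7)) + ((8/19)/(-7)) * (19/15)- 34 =-608/105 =-5.79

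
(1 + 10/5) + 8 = 11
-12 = -12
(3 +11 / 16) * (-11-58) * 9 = -36639 / 16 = -2289.94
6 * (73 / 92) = 219 / 46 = 4.76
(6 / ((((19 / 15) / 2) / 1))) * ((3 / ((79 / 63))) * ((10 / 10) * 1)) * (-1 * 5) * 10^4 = -1701000000 / 1501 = -1133244.50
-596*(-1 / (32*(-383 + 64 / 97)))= -14453 / 296696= -0.05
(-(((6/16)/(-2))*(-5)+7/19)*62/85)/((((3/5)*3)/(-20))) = 61535/5814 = 10.58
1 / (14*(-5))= -1 / 70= -0.01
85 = 85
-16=-16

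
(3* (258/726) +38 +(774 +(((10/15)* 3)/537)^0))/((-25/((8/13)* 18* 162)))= -2297854656/39325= -58432.41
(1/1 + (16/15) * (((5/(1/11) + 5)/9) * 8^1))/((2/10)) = 2605/9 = 289.44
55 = 55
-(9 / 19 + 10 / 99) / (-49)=1081 / 92169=0.01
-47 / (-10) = 47 / 10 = 4.70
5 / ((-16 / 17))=-85 / 16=-5.31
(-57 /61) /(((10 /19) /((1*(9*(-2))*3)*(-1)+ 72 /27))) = -6137 /61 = -100.61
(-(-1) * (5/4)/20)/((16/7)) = 7/256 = 0.03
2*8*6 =96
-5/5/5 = -1/5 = -0.20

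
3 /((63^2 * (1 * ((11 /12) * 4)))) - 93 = -451142 /4851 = -93.00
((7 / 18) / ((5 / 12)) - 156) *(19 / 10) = -22097 / 75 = -294.63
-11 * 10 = -110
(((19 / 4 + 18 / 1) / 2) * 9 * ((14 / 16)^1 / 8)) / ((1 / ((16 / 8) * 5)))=28665 / 256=111.97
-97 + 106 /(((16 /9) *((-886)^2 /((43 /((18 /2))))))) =-609154617 /6279968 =-97.00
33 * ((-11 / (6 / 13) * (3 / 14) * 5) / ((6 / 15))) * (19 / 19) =-117975 / 56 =-2106.70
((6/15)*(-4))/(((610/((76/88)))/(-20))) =152/3355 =0.05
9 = 9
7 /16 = 0.44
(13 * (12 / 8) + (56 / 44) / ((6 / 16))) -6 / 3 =20.89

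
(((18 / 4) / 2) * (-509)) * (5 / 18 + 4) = -39193 / 8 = -4899.12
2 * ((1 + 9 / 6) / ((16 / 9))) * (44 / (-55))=-9 / 4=-2.25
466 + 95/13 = 6153/13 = 473.31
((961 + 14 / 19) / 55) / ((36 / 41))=249731 / 12540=19.91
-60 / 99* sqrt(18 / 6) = -20* sqrt(3) / 33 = -1.05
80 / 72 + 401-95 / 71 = 256094 / 639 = 400.77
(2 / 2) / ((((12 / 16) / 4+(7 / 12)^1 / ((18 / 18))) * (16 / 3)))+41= 1526 / 37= 41.24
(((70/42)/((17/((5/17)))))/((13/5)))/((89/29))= 3625/1003119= 0.00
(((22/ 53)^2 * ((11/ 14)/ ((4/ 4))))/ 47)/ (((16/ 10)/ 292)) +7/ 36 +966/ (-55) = -16.84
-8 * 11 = -88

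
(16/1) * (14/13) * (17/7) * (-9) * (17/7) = -83232/91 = -914.64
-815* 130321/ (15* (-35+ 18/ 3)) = 21242323/ 87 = 244164.63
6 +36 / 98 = 312 / 49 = 6.37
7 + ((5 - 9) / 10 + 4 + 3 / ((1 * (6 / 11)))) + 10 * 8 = 961 / 10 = 96.10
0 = 0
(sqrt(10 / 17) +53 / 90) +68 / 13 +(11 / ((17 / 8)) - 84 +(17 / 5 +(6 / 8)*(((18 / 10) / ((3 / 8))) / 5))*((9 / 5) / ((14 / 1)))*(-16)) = -283609073 / 3480750 +sqrt(170) / 17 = -80.71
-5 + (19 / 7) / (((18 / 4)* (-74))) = -11674 / 2331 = -5.01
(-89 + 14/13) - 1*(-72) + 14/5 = -853/65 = -13.12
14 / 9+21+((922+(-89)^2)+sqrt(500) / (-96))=79790 / 9 - 5*sqrt(5) / 48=8865.32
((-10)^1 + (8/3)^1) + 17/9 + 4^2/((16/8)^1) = 23/9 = 2.56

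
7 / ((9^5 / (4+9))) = 0.00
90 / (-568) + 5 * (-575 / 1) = -816545 / 284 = -2875.16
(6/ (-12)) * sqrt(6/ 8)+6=6 - sqrt(3)/ 4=5.57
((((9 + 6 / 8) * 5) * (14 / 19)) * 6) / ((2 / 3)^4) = 331695 / 304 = 1091.10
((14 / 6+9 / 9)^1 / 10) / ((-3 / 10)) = -10 / 9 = -1.11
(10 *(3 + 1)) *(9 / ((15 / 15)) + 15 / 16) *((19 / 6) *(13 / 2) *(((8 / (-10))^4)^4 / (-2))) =-3514088554496 / 30517578125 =-115.15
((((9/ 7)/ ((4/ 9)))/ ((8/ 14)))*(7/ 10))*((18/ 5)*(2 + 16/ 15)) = 39123/ 1000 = 39.12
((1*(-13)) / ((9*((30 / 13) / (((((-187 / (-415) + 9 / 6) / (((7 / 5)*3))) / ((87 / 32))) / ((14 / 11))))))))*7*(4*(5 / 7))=-1.68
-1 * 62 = -62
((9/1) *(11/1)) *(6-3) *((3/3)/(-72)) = -33/8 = -4.12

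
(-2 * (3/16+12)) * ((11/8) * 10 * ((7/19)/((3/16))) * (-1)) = 25025/38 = 658.55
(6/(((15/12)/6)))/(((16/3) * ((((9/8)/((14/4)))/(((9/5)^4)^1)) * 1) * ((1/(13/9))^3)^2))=135150652/84375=1601.79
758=758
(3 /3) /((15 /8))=0.53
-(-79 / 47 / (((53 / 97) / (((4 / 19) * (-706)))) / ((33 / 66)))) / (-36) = 2705039 / 425961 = 6.35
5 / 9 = 0.56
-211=-211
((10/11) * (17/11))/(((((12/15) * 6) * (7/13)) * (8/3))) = 5525/27104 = 0.20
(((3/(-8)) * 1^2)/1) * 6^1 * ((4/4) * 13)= -29.25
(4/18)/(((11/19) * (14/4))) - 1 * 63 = -43583/693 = -62.89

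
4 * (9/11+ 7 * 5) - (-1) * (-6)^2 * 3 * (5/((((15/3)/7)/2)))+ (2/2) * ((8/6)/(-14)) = 382346/231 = 1655.18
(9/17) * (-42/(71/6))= -2268/1207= -1.88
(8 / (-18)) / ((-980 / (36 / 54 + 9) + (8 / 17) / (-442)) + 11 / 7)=3050684 / 685092501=0.00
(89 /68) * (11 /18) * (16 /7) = 1958 /1071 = 1.83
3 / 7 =0.43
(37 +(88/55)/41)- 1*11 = 5338/205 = 26.04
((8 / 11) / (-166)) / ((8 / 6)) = -3 / 913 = -0.00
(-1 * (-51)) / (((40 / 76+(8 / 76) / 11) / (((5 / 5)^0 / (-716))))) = -10659 / 80192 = -0.13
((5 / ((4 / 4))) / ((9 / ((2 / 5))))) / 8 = 0.03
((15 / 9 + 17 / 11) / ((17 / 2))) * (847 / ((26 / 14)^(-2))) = 394108 / 357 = 1103.94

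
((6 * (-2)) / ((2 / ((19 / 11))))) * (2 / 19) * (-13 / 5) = 156 / 55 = 2.84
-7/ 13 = -0.54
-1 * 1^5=-1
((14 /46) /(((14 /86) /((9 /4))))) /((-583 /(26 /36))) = -0.01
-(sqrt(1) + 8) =-9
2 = 2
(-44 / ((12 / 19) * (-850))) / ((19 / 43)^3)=874577 / 920550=0.95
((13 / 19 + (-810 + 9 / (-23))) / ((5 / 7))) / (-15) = 2476894 / 32775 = 75.57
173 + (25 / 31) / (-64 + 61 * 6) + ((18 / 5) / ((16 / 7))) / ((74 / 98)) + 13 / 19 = 23136910193 / 131629720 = 175.77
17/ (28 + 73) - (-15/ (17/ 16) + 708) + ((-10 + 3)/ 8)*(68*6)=-1804076/ 1717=-1050.71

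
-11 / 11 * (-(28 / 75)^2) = 784 / 5625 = 0.14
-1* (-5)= 5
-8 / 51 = -0.16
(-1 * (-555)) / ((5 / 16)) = 1776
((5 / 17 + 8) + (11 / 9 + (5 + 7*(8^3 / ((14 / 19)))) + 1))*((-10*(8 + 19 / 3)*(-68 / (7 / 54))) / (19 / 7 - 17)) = -128409352 / 5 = -25681870.40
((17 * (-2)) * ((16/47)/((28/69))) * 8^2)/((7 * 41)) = -600576/94423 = -6.36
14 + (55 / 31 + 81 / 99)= 5658 / 341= 16.59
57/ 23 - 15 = -288/ 23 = -12.52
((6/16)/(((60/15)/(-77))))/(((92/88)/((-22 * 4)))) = 27951/46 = 607.63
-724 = -724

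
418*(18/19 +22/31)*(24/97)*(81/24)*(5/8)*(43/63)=5193540/21049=246.74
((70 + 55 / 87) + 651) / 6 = 31391 / 261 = 120.27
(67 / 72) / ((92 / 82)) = 2747 / 3312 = 0.83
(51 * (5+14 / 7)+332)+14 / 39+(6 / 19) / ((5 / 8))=689.86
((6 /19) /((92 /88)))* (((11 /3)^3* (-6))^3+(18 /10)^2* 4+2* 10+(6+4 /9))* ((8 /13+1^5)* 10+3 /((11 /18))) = -1893900701336864 /11504025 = -164629397.22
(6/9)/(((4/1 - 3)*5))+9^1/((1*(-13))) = -0.56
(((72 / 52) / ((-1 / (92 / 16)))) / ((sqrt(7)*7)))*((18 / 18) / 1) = -207*sqrt(7) / 1274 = -0.43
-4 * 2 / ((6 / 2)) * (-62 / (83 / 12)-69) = 17256 / 83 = 207.90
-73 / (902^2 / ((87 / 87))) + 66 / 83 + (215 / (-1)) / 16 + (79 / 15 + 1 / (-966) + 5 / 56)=-4753859849713 / 652331415120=-7.29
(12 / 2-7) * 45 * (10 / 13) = -450 / 13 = -34.62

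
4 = 4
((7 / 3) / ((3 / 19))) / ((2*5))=133 / 90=1.48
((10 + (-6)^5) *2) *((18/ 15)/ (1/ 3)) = -279576/ 5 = -55915.20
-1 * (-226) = 226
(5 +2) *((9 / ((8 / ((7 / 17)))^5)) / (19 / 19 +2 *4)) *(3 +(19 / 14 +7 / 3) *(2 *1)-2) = 0.00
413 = 413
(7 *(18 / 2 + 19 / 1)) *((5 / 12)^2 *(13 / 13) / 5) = 245 / 36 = 6.81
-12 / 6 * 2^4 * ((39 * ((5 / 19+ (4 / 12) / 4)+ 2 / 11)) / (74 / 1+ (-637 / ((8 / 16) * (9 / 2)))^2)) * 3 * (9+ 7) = -0.39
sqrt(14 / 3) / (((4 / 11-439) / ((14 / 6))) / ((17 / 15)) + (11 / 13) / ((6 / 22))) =-17017 * sqrt(42) / 8309486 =-0.01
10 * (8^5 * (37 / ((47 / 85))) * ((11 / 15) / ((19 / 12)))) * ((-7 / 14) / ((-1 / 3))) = 15233267.10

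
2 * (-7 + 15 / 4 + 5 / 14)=-5.79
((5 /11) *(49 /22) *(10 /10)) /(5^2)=49 /1210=0.04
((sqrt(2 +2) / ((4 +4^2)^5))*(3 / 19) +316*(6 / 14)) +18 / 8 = 29298000021 / 212800000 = 137.68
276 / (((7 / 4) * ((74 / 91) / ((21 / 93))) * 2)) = 25116 / 1147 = 21.90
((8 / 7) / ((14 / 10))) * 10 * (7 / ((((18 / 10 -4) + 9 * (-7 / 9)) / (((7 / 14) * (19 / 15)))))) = -1900 / 483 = -3.93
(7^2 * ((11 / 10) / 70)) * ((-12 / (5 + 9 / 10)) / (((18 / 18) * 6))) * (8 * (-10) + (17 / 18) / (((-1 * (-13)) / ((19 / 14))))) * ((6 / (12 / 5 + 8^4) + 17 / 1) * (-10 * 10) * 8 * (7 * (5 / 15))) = -70219817558660 / 106092207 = -661875.36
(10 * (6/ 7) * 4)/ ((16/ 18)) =270/ 7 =38.57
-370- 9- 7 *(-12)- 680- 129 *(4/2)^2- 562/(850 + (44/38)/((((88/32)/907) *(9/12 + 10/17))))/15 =-21952381934/14722935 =-1491.03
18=18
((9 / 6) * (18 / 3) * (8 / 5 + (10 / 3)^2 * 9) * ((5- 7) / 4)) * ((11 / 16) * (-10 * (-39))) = -490347 / 4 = -122586.75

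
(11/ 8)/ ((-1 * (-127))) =11/ 1016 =0.01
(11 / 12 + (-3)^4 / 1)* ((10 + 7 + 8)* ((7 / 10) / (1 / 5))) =172025 / 24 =7167.71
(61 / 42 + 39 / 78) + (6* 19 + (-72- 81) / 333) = 89738 / 777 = 115.49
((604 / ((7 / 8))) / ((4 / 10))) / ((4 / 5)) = 15100 / 7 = 2157.14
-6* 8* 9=-432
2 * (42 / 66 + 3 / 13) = 248 / 143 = 1.73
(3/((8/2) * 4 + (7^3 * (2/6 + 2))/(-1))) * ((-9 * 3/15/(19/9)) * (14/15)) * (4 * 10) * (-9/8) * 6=-183708/223535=-0.82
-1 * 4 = -4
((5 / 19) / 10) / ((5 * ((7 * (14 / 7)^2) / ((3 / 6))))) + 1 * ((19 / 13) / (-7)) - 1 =-167187 / 138320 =-1.21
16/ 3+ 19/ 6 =17/ 2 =8.50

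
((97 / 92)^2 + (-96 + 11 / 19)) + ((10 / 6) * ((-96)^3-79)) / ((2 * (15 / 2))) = -142428907189 / 1447344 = -98407.09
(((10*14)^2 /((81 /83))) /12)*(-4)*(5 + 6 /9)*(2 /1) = -55311200 /729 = -75872.70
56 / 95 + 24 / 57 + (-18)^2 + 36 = 361.01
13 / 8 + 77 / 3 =655 / 24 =27.29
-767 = -767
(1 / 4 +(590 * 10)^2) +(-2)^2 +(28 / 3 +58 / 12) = 417720221 / 12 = 34810018.42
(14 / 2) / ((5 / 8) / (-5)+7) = 56 / 55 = 1.02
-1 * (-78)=78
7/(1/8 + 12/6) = 56/17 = 3.29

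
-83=-83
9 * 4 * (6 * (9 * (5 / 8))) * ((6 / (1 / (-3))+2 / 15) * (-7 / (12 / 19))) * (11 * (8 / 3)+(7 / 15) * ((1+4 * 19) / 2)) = 113802381 / 10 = 11380238.10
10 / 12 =5 / 6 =0.83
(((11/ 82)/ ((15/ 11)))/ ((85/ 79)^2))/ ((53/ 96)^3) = 111353020416/ 220505446625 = 0.50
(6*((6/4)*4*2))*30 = 2160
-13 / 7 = -1.86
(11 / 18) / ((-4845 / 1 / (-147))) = 539 / 29070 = 0.02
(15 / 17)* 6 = 90 / 17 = 5.29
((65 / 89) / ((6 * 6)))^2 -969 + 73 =-9197987711 / 10265616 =-896.00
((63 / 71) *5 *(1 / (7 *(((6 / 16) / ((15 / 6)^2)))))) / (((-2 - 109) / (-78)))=19500 / 2627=7.42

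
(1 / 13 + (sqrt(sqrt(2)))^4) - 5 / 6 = 97 / 78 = 1.24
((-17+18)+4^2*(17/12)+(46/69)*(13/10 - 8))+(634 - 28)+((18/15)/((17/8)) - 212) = 7034/17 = 413.76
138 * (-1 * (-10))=1380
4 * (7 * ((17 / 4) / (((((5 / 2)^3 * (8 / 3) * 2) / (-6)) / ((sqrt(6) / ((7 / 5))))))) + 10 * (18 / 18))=40 - 153 * sqrt(6) / 25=25.01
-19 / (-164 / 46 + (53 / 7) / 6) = 18354 / 2225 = 8.25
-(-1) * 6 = 6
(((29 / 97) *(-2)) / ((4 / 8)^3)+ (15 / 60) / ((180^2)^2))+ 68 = 25748513280097 / 407306880000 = 63.22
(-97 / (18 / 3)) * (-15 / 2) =485 / 4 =121.25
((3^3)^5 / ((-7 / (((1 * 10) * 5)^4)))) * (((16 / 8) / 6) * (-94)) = 401427755357142.86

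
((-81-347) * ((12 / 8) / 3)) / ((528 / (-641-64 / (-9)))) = 610435 / 2376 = 256.92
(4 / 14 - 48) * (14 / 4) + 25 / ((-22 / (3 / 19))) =-69881 / 418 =-167.18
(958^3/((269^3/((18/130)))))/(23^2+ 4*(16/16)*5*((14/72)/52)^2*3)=0.01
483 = 483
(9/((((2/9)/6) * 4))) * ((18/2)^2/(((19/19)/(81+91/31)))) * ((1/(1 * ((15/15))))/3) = 8535861/62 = 137675.18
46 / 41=1.12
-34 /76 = -17 /38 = -0.45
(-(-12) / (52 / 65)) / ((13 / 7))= 105 / 13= 8.08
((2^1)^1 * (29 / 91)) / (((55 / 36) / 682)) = 129456 / 455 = 284.52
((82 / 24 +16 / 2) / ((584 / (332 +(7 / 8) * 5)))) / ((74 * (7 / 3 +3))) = 368667 / 22126592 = 0.02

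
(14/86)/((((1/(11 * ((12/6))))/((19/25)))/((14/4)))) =10241/1075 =9.53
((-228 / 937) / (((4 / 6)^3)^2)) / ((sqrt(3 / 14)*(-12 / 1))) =4617*sqrt(42) / 59968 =0.50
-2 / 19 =-0.11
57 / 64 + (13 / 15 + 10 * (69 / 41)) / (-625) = 21212863 / 24600000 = 0.86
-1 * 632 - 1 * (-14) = -618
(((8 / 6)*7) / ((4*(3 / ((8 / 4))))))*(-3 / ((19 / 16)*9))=-224 / 513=-0.44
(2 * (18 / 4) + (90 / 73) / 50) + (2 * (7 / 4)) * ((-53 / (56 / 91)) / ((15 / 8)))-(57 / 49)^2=-161000725 / 1051638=-153.10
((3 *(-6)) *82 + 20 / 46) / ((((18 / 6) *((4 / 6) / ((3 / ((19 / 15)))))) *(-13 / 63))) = 48107115 / 5681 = 8468.07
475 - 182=293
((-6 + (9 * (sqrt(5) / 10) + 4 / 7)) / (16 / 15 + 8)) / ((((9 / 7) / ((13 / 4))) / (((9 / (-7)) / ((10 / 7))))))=0.86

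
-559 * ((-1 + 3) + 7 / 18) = -24037 / 18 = -1335.39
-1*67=-67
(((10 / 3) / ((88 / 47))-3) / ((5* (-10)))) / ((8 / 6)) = 161 / 8800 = 0.02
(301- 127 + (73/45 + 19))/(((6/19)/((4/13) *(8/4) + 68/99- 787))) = -84132268793/173745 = -484228.43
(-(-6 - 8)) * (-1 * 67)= -938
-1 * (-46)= 46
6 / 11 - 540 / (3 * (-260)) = 177 / 143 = 1.24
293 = 293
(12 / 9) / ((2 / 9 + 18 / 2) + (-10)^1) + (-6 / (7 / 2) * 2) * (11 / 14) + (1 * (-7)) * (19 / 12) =-9109 / 588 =-15.49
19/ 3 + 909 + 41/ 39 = 11913/ 13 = 916.38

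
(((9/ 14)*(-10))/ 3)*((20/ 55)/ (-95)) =0.01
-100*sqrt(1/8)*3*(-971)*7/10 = 72093.07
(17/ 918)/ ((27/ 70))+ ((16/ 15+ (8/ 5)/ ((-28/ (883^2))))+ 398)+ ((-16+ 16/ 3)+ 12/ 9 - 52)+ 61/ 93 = -34972691396/ 790965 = -44215.22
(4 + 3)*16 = 112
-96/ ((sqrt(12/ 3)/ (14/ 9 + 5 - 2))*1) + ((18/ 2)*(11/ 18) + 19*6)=-595/ 6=-99.17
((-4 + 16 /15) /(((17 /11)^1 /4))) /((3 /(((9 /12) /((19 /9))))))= -1452 /1615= -0.90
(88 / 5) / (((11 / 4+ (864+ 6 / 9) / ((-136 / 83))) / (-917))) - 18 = 3411942 / 267725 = 12.74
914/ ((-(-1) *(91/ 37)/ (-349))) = -11802482/ 91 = -129697.60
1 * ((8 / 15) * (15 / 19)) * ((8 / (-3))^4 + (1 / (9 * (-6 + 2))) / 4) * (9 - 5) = 131054 / 1539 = 85.16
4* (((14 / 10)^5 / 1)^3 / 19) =18990246039772 / 579833984375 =32.75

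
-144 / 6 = -24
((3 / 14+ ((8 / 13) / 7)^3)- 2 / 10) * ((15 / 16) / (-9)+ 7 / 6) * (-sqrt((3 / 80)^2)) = -5751423 / 9645708800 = -0.00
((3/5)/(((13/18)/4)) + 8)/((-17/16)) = -11776/1105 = -10.66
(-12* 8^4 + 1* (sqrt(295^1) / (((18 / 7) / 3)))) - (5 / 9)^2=-3981337 / 81 + 7* sqrt(295) / 6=-49132.27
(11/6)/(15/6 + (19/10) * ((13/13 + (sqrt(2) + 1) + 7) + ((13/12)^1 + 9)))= 1023220/21527833 - 50160 * sqrt(2)/21527833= 0.04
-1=-1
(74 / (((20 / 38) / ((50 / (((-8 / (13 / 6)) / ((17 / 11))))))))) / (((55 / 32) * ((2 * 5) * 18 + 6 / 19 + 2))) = -2951897 / 314358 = -9.39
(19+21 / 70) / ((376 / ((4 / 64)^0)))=193 / 3760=0.05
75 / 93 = 25 / 31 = 0.81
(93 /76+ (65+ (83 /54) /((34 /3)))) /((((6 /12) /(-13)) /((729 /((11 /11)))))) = -406261089 /323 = -1257774.27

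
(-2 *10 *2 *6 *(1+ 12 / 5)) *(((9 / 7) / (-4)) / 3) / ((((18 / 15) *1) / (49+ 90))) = 10127.14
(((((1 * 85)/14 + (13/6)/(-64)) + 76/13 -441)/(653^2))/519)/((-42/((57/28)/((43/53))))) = 15100004273/130352948682937344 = 0.00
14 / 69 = 0.20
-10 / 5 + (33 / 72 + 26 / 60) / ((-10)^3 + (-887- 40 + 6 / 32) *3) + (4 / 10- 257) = -234629287 / 907305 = -258.60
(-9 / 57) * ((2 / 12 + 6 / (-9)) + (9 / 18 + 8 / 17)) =-24 / 323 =-0.07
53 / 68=0.78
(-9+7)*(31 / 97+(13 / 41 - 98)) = 774428 / 3977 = 194.73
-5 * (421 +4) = -2125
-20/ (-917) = 20/ 917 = 0.02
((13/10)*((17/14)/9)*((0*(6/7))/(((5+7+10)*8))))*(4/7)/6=0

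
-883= -883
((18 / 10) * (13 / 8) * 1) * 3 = 351 / 40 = 8.78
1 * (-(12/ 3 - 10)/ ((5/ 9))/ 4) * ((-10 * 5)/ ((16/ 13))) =-1755/ 16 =-109.69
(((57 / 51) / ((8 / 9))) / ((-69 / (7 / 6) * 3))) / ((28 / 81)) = -513 / 25024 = -0.02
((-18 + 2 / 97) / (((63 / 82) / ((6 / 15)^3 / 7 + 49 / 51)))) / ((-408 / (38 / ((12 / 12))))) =29401622504 / 13907872125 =2.11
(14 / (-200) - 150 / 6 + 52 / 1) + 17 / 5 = 3033 / 100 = 30.33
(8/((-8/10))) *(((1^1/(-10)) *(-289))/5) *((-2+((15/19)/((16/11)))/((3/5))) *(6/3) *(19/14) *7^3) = 4715613/80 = 58945.16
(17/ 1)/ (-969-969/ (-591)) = -197/ 11210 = -0.02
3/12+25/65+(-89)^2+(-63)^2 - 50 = 615713/52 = 11840.63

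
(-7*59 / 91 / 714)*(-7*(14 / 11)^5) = 0.15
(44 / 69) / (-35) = -44 / 2415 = -0.02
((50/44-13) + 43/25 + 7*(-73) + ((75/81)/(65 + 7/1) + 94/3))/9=-261845713/4811400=-54.42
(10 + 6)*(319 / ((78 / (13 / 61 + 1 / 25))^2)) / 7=190118896 / 24760929375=0.01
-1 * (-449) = 449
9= 9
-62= -62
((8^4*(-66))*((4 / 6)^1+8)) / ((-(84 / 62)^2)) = 562884608 / 441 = 1276382.33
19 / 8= 2.38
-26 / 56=-13 / 28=-0.46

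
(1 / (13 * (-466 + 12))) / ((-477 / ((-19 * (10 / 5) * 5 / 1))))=-95 / 1407627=-0.00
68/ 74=34/ 37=0.92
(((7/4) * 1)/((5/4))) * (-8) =-56/5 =-11.20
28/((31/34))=952/31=30.71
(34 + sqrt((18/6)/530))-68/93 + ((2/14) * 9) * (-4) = sqrt(1590)/530 + 18310/651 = 28.20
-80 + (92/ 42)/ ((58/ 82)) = -46834/ 609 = -76.90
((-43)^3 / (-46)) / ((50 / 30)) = 238521 / 230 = 1037.05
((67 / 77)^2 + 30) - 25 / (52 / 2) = 4593109 / 154154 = 29.80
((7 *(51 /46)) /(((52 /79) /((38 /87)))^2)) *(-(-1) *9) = 30.76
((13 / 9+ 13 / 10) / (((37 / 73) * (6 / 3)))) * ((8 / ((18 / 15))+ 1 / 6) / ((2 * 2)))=739271 / 159840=4.63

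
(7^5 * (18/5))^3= 27687778725987576/125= 221502229807900.61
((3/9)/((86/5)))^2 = 25/66564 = 0.00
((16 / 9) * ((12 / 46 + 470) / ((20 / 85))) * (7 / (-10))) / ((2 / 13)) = -16732352 / 1035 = -16166.52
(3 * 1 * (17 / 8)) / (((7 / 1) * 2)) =51 / 112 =0.46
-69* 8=-552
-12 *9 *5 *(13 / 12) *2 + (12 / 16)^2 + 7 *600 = 48489 / 16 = 3030.56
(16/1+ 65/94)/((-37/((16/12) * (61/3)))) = -63806/5217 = -12.23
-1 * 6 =-6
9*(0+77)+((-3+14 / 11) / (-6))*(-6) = 7604 / 11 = 691.27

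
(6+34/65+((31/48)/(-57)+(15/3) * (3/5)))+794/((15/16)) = 152310193/177840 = 856.45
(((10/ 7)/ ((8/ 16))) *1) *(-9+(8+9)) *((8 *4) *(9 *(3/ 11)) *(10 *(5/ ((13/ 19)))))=131328000/ 1001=131196.80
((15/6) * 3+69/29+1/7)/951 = 4069/386106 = 0.01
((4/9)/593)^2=16/28483569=0.00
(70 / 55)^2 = 196 / 121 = 1.62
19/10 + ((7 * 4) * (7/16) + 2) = 323/20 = 16.15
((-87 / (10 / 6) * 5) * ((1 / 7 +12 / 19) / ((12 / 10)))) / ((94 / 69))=-3091545 / 25004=-123.64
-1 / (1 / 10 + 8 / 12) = -30 / 23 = -1.30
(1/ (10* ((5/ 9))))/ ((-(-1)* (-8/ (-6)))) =27/ 200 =0.14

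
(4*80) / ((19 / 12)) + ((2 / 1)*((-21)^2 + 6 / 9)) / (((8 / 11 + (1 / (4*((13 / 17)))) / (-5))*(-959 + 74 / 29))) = 600694715320 / 2992850037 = 200.71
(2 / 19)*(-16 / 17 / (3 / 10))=-320 / 969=-0.33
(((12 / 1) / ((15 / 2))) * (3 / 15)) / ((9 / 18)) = 16 / 25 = 0.64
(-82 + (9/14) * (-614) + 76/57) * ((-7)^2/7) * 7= -69881/3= -23293.67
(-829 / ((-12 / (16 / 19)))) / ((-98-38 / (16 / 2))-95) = -13264 / 45087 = -0.29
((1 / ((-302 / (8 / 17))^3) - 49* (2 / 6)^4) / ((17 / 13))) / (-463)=10774994100923 / 10784314318793913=0.00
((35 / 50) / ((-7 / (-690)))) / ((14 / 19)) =1311 / 14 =93.64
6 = 6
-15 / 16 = -0.94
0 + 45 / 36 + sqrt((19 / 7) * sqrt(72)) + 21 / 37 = 269 / 148 + 2^(3 / 4) * sqrt(399) / 7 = 6.62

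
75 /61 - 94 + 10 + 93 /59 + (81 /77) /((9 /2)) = -22436004 /277123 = -80.96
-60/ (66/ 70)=-700/ 11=-63.64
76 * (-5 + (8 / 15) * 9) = -76 / 5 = -15.20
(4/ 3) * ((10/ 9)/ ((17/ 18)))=80/ 51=1.57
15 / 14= 1.07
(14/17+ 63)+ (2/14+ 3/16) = 122149/1904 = 64.15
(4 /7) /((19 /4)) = 16 /133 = 0.12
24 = 24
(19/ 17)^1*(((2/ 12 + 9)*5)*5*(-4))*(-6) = 104500/ 17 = 6147.06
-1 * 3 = -3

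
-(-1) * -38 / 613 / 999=-38 / 612387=-0.00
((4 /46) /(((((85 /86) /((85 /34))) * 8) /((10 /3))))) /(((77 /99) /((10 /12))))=1075 /10948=0.10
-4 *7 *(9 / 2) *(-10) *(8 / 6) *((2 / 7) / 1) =480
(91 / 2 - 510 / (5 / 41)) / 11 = -8273 / 22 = -376.05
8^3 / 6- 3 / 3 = 253 / 3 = 84.33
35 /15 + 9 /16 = 139 /48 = 2.90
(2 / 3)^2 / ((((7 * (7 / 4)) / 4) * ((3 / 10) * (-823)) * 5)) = -128 / 1088829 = -0.00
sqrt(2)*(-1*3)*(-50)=150*sqrt(2)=212.13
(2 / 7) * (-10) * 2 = -5.71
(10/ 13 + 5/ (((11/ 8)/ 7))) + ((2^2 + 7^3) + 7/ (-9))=479338/ 1287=372.45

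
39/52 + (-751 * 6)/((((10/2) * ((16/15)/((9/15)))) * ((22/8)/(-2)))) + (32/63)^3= 20329278791/55010340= 369.55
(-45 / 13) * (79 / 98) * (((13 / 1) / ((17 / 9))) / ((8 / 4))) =-31995 / 3332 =-9.60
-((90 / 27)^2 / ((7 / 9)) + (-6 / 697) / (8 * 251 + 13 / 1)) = -140863658 / 9860459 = -14.29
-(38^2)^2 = -2085136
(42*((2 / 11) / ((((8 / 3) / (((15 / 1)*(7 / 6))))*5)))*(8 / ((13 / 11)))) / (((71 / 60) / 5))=264600 / 923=286.67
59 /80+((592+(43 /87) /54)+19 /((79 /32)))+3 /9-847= -3655359911 /14845680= -246.22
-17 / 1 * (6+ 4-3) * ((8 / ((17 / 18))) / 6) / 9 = -56 / 3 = -18.67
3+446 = 449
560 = 560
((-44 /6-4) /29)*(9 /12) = -17 /58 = -0.29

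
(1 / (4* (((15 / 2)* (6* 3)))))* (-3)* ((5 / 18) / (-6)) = 1 / 3888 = 0.00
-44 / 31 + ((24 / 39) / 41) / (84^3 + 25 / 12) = -1.42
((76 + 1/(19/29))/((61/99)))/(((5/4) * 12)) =48609/5795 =8.39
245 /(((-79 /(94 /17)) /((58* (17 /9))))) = -1335740 /711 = -1878.68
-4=-4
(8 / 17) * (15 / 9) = 40 / 51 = 0.78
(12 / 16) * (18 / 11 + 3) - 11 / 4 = 8 / 11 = 0.73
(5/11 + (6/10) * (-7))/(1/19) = -3914/55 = -71.16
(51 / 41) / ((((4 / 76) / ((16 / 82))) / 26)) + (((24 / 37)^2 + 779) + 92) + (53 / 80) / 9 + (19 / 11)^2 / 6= 198862670566397 / 200488297680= 991.89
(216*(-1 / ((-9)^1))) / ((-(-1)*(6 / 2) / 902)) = 7216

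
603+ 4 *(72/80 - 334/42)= 60353/105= 574.79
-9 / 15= -3 / 5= -0.60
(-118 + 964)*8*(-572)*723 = -2798947008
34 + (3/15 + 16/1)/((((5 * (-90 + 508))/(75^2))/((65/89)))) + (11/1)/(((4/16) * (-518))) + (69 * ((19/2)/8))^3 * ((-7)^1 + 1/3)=-3667322.31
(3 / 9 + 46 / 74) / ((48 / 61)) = 3233 / 2664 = 1.21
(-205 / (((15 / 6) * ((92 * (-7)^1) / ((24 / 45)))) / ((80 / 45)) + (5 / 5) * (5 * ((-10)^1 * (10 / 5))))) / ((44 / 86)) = 56416 / 253165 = 0.22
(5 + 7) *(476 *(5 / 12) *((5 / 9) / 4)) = 330.56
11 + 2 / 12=67 / 6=11.17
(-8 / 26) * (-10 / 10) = 4 / 13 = 0.31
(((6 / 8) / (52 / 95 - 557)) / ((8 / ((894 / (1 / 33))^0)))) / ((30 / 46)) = -437 / 1691616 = -0.00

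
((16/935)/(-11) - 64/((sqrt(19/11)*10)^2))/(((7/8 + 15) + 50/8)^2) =-7755776/10203594225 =-0.00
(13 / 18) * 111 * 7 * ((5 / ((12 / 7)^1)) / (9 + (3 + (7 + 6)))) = 23569 / 360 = 65.47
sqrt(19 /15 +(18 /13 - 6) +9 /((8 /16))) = sqrt(557115) /195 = 3.83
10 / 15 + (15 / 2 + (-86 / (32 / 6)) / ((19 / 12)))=-115 / 57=-2.02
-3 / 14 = -0.21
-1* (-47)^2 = -2209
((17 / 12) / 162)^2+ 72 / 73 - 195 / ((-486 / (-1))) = 161427529 / 275876928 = 0.59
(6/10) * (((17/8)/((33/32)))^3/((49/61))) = 19180352/2934855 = 6.54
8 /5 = 1.60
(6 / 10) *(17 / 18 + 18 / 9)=53 / 30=1.77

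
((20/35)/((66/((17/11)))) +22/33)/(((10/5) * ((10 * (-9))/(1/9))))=-0.00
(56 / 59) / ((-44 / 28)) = -392 / 649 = -0.60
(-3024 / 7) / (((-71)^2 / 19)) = -8208 / 5041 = -1.63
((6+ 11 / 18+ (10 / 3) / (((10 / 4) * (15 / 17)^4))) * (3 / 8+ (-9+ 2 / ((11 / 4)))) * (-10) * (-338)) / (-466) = 62868798863 / 124561800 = 504.72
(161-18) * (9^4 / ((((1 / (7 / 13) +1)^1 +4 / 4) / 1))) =243243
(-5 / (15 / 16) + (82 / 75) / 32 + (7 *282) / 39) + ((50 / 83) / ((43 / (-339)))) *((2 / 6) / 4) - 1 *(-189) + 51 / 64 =52272862433 / 222705600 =234.72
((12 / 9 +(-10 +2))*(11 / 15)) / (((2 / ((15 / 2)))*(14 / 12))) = -110 / 7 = -15.71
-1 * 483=-483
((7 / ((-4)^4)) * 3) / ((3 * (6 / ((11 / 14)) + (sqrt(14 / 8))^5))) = 528 / 105953 - 847 * sqrt(7) / 847624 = 0.00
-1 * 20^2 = -400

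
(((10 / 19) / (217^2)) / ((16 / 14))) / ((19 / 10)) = 25 / 4856894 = 0.00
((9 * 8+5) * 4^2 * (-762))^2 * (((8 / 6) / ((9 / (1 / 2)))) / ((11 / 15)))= 89021757440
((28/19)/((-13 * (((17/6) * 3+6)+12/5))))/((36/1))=-70/375687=-0.00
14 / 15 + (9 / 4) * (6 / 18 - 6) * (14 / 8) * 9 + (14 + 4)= -43651 / 240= -181.88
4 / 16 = 1 / 4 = 0.25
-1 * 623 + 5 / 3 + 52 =-1708 / 3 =-569.33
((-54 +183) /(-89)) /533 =-129 /47437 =-0.00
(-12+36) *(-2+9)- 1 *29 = 139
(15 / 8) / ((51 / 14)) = 35 / 68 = 0.51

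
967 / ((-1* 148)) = -6.53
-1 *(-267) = 267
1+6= 7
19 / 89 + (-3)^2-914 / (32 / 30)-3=-605671 / 712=-850.66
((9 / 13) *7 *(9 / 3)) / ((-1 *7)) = -27 / 13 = -2.08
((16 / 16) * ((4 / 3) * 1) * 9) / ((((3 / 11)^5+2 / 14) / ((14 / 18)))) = 7891499 / 122064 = 64.65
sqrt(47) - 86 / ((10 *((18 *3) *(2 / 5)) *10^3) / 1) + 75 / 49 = 8.39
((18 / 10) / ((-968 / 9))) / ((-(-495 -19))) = -81 / 2487760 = -0.00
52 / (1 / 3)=156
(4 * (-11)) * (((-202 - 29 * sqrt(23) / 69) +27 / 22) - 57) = 1276 * sqrt(23) / 69 +11342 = 11430.69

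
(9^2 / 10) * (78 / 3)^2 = 27378 / 5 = 5475.60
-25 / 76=-0.33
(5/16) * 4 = 5/4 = 1.25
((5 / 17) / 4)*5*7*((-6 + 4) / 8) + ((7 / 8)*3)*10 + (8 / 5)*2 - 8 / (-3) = 128411 / 4080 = 31.47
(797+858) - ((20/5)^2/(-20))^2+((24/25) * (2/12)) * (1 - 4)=41347/25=1653.88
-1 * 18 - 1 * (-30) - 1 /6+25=221 /6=36.83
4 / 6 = 2 / 3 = 0.67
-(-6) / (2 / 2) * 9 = 54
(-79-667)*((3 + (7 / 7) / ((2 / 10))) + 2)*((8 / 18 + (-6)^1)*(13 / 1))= 4849000 / 9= 538777.78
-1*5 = -5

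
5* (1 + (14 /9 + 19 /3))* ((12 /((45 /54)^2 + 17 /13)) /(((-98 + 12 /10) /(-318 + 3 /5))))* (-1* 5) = -495144000 /113377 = -4367.23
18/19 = 0.95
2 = 2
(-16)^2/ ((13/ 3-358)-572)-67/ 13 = -196043/ 36101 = -5.43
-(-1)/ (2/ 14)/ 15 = 7/ 15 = 0.47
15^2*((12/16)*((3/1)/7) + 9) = 58725/28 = 2097.32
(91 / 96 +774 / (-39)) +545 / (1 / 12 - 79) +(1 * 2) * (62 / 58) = -811135463 / 34273824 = -23.67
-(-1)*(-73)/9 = -8.11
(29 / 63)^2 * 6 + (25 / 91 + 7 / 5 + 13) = 1371283 / 85995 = 15.95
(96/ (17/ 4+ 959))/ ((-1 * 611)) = -384/ 2354183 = -0.00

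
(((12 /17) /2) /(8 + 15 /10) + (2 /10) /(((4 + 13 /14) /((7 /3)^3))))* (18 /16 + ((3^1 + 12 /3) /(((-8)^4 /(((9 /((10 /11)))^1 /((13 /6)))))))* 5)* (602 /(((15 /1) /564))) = 81004892009657 /5562835200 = 14561.80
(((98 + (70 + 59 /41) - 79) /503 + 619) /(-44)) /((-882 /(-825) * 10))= -63846725 /48505296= -1.32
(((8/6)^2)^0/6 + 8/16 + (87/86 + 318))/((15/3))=82477/1290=63.94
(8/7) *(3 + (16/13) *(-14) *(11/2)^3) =-297832/91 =-3272.88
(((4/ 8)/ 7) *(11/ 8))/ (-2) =-11/ 224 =-0.05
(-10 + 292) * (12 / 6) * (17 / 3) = 3196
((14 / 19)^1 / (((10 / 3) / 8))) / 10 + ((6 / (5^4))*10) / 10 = 2214 / 11875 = 0.19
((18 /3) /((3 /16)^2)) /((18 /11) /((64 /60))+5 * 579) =45056 /764685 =0.06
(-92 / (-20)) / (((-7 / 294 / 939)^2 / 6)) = 214639106472 / 5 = 42927821294.40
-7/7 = -1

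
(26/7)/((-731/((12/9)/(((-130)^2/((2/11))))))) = -4/54879825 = -0.00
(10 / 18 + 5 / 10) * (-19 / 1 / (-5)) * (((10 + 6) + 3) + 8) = 1083 / 10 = 108.30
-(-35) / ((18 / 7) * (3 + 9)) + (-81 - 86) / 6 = -5767 / 216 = -26.70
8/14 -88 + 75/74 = -44763/518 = -86.42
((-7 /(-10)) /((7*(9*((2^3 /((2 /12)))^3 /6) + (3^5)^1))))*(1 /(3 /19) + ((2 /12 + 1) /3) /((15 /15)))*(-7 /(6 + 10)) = -121 /68351040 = -0.00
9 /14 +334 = 334.64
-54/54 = -1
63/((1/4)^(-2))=63/16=3.94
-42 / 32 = -21 / 16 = -1.31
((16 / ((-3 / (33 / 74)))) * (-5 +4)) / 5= 0.48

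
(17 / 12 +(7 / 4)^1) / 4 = 19 / 24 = 0.79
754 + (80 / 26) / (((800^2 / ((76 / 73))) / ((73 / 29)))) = 754.00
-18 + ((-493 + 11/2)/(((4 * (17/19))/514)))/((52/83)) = -30401571/272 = -111770.48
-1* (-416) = 416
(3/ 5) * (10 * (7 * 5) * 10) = 2100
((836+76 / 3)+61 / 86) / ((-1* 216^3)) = -222407 / 2600045568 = -0.00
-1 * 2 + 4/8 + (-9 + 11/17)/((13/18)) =-5775/442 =-13.07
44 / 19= 2.32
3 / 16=0.19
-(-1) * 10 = 10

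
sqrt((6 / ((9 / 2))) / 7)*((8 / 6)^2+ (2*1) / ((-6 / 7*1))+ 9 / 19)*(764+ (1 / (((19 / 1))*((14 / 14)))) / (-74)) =-716122*sqrt(21) / 120213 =-27.30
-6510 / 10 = -651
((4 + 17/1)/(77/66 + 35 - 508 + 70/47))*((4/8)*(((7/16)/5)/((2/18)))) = -186543/10610960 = -0.02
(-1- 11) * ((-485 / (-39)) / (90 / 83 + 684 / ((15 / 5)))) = -80510 / 123591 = -0.65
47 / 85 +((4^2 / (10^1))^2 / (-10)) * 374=-202281 / 2125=-95.19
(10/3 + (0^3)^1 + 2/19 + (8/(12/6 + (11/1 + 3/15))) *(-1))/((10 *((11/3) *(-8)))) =-111/11495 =-0.01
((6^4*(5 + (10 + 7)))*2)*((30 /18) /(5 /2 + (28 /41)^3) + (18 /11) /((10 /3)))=3632768064 /58865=61713.55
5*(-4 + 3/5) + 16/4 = -13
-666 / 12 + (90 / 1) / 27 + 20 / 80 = -623 / 12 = -51.92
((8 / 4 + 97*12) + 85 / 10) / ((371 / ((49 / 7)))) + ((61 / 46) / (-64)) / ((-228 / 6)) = 131396897 / 5929216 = 22.16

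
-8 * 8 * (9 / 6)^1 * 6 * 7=-4032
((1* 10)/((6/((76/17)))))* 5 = 1900/51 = 37.25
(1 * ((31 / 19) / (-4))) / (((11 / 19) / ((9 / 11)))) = -279 / 484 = -0.58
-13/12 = -1.08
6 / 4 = 3 / 2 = 1.50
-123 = -123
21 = 21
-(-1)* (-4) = -4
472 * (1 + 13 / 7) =9440 / 7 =1348.57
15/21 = 5/7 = 0.71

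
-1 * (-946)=946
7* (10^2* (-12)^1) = -8400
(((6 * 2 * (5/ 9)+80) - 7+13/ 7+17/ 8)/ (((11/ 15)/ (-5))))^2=123429255625/ 379456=325279.49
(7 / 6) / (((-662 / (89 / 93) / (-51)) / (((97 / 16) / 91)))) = 146761 / 25611456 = 0.01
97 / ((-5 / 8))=-776 / 5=-155.20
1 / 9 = 0.11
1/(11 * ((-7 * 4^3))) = -1/4928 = -0.00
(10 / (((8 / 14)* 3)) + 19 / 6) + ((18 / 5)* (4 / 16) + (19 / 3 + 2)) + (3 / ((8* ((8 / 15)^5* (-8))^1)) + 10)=853971997 / 31457280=27.15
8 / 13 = 0.62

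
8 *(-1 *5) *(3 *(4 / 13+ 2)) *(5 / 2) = -9000 / 13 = -692.31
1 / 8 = 0.12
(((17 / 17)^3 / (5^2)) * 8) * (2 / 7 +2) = 0.73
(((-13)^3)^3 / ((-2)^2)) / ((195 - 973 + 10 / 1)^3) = 10604499373 / 1811939328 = 5.85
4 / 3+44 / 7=160 / 21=7.62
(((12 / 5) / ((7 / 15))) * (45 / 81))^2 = 400 / 49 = 8.16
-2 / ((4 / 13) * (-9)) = 13 / 18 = 0.72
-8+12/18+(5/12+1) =-71/12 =-5.92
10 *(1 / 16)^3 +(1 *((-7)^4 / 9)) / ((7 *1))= 702509 / 18432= 38.11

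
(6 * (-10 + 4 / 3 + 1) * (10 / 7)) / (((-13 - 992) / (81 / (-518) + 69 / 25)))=516994 / 3036775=0.17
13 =13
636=636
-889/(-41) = 889/41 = 21.68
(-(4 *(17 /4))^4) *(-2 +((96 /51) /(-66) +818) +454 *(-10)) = 10264141340 /33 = 311034586.06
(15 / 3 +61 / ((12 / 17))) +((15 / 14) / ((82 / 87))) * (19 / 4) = 1333741 / 13776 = 96.82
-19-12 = -31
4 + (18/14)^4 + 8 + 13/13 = 37774/2401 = 15.73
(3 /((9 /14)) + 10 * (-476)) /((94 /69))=-3490.62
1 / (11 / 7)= 7 / 11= 0.64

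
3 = 3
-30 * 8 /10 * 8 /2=-96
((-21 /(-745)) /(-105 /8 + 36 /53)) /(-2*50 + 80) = 742 /6552275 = 0.00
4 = 4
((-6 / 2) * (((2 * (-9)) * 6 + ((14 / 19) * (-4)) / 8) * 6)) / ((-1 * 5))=-37062 / 95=-390.13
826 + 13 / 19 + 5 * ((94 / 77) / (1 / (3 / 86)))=52019272 / 62909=826.90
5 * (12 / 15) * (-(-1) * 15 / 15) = 4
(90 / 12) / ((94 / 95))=1425 / 188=7.58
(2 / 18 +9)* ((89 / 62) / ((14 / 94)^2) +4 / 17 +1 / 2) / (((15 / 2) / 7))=277175744 / 498015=556.56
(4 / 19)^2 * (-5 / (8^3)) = -0.00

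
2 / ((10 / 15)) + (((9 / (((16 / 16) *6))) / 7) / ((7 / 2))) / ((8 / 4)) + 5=787 / 98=8.03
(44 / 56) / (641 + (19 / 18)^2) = 1782 / 1456315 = 0.00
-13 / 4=-3.25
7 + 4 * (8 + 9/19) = 40.89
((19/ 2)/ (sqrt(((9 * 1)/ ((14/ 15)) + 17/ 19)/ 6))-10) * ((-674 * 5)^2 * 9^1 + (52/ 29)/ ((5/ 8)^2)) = -148207551656/ 145 + 1407971740732 * sqrt(1118397)/ 2032175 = -289413219.28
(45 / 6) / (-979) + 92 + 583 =1321635 / 1958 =674.99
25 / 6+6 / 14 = 193 / 42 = 4.60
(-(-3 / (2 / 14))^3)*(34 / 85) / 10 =9261 / 25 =370.44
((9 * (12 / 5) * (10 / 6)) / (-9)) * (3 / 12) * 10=-10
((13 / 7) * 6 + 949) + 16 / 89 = 598281 / 623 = 960.32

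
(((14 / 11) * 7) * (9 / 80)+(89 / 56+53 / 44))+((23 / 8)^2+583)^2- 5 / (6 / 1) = 1653906196067 / 4730880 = 349598.00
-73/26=-2.81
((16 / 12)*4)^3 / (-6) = -2048 / 81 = -25.28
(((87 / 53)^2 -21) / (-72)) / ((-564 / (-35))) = 149975 / 9505656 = 0.02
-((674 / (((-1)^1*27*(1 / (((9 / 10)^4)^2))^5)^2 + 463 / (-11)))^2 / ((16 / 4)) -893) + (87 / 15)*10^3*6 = 43187440424782996769504029340672136063390823775899407440874961051296884159448831414621976384135626669921232980935627027280611024318160008148371223555212343240224792948 / 1209969473700595045033847088532118229129813674976222255285308351695607559361714802610543988349756834297024459240240072597844423636748081706138246559423978227569009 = 35693.00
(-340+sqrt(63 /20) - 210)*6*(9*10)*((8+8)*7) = -33156658.65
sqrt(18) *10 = 30 *sqrt(2) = 42.43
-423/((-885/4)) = 564/295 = 1.91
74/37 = 2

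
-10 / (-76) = 5 / 38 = 0.13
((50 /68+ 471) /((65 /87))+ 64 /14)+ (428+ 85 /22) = 90856708 /85085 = 1067.83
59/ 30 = 1.97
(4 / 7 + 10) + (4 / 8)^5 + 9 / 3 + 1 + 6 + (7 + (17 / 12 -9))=13453 / 672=20.02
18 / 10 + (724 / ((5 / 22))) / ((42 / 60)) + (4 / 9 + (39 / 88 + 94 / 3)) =127092821 / 27720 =4584.88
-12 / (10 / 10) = -12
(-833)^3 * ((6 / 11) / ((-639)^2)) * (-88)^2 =-813837428096 / 136107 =-5979394.36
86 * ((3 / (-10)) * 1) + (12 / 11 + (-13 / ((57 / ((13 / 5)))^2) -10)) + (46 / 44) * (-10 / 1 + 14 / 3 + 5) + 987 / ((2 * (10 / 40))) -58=3361101731 / 1786950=1880.92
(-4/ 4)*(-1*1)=1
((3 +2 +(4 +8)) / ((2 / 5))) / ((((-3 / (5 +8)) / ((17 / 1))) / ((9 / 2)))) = -56355 / 4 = -14088.75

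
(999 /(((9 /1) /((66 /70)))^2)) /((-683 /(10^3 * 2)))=-1074480 /33467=-32.11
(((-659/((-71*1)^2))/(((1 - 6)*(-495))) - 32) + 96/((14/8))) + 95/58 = 124078276321/5065448850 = 24.50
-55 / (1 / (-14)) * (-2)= -1540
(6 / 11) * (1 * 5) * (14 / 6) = 70 / 11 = 6.36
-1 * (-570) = 570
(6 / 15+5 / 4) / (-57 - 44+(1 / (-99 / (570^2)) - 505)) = -363 / 855320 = -0.00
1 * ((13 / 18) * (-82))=-533 / 9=-59.22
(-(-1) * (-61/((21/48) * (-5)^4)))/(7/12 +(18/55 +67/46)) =-2963136/31441375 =-0.09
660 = 660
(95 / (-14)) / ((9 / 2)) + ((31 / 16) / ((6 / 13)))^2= 1039583 / 64512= 16.11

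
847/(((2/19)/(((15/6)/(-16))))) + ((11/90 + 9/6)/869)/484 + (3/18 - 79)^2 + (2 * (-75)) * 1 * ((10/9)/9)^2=364636436949589/73587476160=4955.14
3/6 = 1/2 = 0.50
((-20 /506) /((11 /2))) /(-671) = 20 /1867393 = 0.00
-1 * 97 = -97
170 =170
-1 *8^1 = -8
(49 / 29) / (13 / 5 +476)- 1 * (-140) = 9715825 / 69397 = 140.00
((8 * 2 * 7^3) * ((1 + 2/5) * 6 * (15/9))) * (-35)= -2689120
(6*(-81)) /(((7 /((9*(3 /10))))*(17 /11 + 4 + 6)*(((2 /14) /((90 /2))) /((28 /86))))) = -9093546 /5461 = -1665.18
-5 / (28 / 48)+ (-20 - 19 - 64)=-781 / 7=-111.57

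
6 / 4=1.50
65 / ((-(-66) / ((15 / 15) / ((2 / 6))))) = 65 / 22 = 2.95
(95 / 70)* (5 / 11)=95 / 154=0.62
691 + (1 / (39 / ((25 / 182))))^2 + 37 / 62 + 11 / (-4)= 268965346648 / 390457431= 688.85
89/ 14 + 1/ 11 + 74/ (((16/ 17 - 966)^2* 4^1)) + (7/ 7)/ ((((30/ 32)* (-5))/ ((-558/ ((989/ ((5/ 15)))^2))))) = 19606982362807366223/ 3040744863908551800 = 6.45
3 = 3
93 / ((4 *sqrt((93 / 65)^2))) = 65 / 4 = 16.25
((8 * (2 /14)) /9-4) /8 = -61 /126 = -0.48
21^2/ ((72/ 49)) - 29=2169/ 8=271.12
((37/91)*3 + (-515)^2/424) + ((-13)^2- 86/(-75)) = 2306060849/2893800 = 796.90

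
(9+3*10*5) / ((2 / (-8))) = -636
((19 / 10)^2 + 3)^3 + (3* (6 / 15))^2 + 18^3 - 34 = 6088.24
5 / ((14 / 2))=5 / 7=0.71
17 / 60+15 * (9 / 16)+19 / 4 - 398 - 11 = -94927 / 240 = -395.53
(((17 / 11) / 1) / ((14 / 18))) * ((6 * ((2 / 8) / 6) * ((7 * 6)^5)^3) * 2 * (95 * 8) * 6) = 111241694012453986790281052160 / 11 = 10112881273859453344571000000.00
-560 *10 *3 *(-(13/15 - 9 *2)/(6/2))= -287840/3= -95946.67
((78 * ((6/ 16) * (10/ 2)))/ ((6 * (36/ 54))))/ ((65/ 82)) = 369/ 8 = 46.12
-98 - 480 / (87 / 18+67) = -104.68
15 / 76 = 0.20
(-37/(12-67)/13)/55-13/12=-1.08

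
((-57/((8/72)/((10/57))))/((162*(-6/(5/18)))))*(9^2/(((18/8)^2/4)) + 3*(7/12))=1.69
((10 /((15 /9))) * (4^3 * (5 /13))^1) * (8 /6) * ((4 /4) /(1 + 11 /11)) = 1280 /13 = 98.46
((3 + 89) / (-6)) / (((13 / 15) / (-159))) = 36570 / 13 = 2813.08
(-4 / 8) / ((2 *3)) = -1 / 12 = -0.08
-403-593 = -996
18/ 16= 9/ 8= 1.12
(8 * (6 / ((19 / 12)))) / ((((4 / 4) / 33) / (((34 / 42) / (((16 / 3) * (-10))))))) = -15.18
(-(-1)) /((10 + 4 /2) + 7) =1 /19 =0.05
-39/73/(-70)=39/5110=0.01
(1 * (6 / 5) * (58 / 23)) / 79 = 348 / 9085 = 0.04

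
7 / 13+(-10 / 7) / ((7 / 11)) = -1087 / 637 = -1.71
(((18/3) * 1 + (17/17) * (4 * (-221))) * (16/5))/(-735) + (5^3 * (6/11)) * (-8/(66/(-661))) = 2430874808/444675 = 5466.63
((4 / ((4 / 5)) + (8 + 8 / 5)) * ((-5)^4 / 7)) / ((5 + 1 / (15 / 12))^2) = 228125 / 5887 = 38.75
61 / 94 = 0.65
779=779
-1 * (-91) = 91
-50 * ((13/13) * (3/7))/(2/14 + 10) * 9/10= -135/71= -1.90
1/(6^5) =1/7776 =0.00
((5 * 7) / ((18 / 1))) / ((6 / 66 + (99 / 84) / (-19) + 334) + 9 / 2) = 102410 / 17829639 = 0.01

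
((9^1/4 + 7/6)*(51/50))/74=0.05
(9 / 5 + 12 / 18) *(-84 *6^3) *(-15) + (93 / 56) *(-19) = 37592601 / 56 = 671296.45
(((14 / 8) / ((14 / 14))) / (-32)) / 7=-1 / 128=-0.01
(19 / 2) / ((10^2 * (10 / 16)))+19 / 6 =2489 / 750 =3.32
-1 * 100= -100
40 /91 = 0.44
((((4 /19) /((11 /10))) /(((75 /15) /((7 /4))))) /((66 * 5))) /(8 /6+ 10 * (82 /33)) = 7 /902880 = 0.00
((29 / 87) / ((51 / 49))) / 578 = 0.00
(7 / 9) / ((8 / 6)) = 7 / 12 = 0.58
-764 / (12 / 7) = -1337 / 3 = -445.67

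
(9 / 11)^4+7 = 7.45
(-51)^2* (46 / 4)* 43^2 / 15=36870909 / 10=3687090.90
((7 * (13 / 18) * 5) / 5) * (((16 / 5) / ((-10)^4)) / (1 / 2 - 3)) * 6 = -182 / 46875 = -0.00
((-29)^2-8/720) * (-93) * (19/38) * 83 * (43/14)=-8374155271/840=-9969232.47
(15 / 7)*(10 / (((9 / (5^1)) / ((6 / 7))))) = 500 / 49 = 10.20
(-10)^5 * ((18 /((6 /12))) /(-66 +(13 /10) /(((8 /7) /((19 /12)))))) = 3456000000 /61631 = 56075.68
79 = 79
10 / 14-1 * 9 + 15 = 47 / 7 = 6.71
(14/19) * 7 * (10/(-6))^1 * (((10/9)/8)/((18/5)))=-6125/18468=-0.33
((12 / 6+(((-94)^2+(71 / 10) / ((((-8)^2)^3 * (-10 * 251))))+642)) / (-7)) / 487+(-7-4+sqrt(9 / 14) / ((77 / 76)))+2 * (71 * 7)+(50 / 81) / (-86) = 114 * sqrt(14) / 539+76579779422087005693 / 78125735529676800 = 981.00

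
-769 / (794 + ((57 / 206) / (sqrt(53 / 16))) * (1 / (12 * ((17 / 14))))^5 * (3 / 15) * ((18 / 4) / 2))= -5740785902464843748221626163200 / 5927417433754338018217884918311 + 103429508326683456960 * sqrt(53) / 5927417433754338018217884918311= -0.97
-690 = -690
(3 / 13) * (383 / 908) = 1149 / 11804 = 0.10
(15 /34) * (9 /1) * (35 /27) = 175 /34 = 5.15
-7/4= -1.75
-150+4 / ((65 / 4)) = -149.75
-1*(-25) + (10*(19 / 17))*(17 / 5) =63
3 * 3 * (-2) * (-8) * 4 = 576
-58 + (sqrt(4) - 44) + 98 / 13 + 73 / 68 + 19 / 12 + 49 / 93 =-3669853 / 41106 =-89.28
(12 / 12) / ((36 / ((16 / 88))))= 1 / 198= 0.01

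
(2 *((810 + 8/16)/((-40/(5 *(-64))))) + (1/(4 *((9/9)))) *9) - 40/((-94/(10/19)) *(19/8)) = 880271327/67868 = 12970.34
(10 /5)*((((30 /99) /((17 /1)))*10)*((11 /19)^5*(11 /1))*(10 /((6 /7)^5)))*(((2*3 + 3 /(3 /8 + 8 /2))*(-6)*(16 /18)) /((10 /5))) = -1005376972600 /10228764969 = -98.29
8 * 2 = 16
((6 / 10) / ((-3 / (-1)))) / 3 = 1 / 15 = 0.07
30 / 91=0.33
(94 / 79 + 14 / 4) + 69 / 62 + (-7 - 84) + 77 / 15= -2941147 / 36735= -80.06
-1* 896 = -896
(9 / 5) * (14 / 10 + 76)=3483 / 25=139.32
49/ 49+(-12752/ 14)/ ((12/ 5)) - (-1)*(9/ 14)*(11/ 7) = -110989/ 294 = -377.51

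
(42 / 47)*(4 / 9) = 0.40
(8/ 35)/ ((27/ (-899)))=-7192/ 945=-7.61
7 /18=0.39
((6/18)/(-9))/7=-1/189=-0.01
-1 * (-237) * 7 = 1659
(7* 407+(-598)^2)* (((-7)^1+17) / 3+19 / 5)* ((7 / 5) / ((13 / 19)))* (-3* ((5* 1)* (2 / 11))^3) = -205184265720 / 17303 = -11858305.83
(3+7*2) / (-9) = -17 / 9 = -1.89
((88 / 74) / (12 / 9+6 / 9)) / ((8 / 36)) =99 / 37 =2.68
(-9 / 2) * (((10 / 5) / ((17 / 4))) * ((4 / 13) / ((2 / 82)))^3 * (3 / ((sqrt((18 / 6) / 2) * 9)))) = -17643776 * sqrt(6) / 37349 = -1157.15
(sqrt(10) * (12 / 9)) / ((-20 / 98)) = -98 * sqrt(10) / 15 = -20.66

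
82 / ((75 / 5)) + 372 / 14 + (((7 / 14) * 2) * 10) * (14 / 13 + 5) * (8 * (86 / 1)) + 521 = 57824497 / 1365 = 42362.27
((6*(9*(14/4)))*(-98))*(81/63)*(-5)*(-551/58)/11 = -1131165/11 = -102833.18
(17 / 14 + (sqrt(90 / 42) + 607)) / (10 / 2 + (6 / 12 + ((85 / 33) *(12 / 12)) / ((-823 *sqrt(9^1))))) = 162954 *sqrt(105) / 6272539 + 53367435 / 482503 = 110.87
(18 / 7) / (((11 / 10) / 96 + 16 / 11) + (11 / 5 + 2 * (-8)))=-190080 / 911729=-0.21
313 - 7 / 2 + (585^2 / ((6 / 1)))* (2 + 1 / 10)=480353 / 4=120088.25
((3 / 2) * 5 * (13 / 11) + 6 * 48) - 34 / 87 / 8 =1136207 / 3828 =296.81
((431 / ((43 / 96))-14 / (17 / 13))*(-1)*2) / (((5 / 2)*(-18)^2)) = -2.35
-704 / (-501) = 704 / 501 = 1.41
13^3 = 2197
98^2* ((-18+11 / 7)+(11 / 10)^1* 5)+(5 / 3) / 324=-102019171 / 972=-104957.99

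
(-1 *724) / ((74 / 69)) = -24978 / 37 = -675.08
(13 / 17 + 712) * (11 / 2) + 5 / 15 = 3920.54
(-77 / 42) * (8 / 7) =-44 / 21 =-2.10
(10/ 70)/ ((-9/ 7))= -1/ 9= -0.11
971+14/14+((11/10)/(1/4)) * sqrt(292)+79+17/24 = 44 * sqrt(73)/5+25241/24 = 1126.90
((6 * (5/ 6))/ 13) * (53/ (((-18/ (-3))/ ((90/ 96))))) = 1325/ 416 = 3.19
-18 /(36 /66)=-33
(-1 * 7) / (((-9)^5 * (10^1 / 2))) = 7 / 295245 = 0.00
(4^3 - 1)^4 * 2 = 31505922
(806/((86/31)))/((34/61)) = 762073/1462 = 521.25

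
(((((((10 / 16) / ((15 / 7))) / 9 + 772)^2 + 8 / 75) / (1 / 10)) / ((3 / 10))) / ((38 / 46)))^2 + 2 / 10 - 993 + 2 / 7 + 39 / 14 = 8948722024244600912603441603 / 15470800208640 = 578426578041321.69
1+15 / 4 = 19 / 4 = 4.75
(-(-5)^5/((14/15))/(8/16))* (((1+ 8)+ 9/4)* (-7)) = -2109375/4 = -527343.75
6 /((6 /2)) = 2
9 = 9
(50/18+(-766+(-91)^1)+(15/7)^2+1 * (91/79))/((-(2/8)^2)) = 472962272/34839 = 13575.66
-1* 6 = -6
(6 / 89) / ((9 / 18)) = 12 / 89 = 0.13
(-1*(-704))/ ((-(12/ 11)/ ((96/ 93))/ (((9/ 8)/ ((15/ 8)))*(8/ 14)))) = -247808/ 1085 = -228.39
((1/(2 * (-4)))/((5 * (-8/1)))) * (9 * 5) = 9/64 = 0.14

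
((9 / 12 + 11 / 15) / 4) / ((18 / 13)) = 1157 / 4320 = 0.27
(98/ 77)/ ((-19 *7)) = -2/ 209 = -0.01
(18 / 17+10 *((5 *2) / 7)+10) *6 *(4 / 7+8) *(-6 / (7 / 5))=-32572800 / 5831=-5586.14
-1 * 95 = -95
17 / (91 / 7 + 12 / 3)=1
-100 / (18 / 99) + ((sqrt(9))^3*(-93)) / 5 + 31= -5106 / 5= -1021.20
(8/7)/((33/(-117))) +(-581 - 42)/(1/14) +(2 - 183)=-685843/77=-8907.05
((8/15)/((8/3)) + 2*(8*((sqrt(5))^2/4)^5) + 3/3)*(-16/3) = -16009/60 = -266.82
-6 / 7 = -0.86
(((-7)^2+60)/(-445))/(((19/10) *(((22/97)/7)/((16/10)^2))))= -4736704/465025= -10.19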